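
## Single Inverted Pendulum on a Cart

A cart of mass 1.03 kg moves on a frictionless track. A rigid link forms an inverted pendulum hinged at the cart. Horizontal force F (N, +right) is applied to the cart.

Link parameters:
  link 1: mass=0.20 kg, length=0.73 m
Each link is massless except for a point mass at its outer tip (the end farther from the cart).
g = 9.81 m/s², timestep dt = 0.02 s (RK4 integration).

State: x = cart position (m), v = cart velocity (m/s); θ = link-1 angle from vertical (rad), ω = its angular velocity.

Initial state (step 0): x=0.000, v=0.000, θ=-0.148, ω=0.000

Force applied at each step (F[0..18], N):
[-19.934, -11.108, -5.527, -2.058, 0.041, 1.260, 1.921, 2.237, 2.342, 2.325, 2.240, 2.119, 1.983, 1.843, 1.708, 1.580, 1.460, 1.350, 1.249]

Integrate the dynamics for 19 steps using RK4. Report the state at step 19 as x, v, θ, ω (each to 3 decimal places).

apply F[0]=-19.934 → step 1: x=-0.004, v=-0.380, θ=-0.143, ω=0.476
apply F[1]=-11.108 → step 2: x=-0.013, v=-0.590, θ=-0.131, ω=0.724
apply F[2]=-5.527 → step 3: x=-0.026, v=-0.692, θ=-0.116, ω=0.830
apply F[3]=-2.058 → step 4: x=-0.041, v=-0.729, θ=-0.099, ω=0.850
apply F[4]=+0.041 → step 5: x=-0.055, v=-0.724, θ=-0.082, ω=0.820
apply F[5]=+1.260 → step 6: x=-0.069, v=-0.697, θ=-0.066, ω=0.763
apply F[6]=+1.921 → step 7: x=-0.083, v=-0.658, θ=-0.052, ω=0.694
apply F[7]=+2.237 → step 8: x=-0.096, v=-0.613, θ=-0.039, ω=0.620
apply F[8]=+2.342 → step 9: x=-0.107, v=-0.566, θ=-0.027, ω=0.547
apply F[9]=+2.325 → step 10: x=-0.118, v=-0.520, θ=-0.017, ω=0.478
apply F[10]=+2.240 → step 11: x=-0.128, v=-0.476, θ=-0.008, ω=0.415
apply F[11]=+2.119 → step 12: x=-0.137, v=-0.435, θ=-0.000, ω=0.357
apply F[12]=+1.983 → step 13: x=-0.146, v=-0.397, θ=0.006, ω=0.306
apply F[13]=+1.843 → step 14: x=-0.153, v=-0.361, θ=0.012, ω=0.260
apply F[14]=+1.708 → step 15: x=-0.160, v=-0.329, θ=0.017, ω=0.219
apply F[15]=+1.580 → step 16: x=-0.166, v=-0.299, θ=0.021, ω=0.183
apply F[16]=+1.460 → step 17: x=-0.172, v=-0.271, θ=0.024, ω=0.151
apply F[17]=+1.350 → step 18: x=-0.177, v=-0.246, θ=0.027, ω=0.124
apply F[18]=+1.249 → step 19: x=-0.182, v=-0.223, θ=0.029, ω=0.099

Answer: x=-0.182, v=-0.223, θ=0.029, ω=0.099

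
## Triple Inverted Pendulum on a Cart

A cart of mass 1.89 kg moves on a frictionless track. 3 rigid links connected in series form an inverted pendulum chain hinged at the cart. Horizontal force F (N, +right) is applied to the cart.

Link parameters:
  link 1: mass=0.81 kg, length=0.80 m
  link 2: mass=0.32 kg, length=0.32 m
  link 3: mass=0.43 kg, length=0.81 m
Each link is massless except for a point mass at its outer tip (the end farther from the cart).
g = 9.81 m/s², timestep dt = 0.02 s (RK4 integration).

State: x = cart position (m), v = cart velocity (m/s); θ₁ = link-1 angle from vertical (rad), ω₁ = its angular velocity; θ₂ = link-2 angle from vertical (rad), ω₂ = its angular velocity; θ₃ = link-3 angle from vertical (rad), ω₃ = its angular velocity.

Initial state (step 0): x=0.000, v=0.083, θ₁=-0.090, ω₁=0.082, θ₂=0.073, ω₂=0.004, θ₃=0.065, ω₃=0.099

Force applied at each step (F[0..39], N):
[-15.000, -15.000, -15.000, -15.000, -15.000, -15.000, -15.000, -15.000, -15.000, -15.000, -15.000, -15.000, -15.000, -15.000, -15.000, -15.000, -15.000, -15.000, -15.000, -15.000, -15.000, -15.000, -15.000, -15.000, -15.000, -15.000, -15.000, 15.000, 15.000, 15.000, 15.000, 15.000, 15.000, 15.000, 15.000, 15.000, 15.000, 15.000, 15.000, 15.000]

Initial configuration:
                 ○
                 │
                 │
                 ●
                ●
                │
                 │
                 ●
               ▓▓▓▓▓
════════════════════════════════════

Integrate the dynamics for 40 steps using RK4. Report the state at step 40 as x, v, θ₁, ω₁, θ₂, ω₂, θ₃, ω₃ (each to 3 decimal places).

apply F[0]=-15.000 → step 1: x=0.000, v=-0.061, θ₁=-0.087, ω₁=0.202, θ₂=0.075, ω₂=0.208, θ₃=0.067, ω₃=0.095
apply F[1]=-15.000 → step 2: x=-0.002, v=-0.206, θ₁=-0.082, ω₁=0.324, θ₂=0.081, ω₂=0.413, θ₃=0.069, ω₃=0.089
apply F[2]=-15.000 → step 3: x=-0.008, v=-0.351, θ₁=-0.074, ω₁=0.450, θ₂=0.092, ω₂=0.622, θ₃=0.070, ω₃=0.079
apply F[3]=-15.000 → step 4: x=-0.017, v=-0.499, θ₁=-0.064, ω₁=0.580, θ₂=0.106, ω₂=0.840, θ₃=0.072, ω₃=0.064
apply F[4]=-15.000 → step 5: x=-0.028, v=-0.649, θ₁=-0.051, ω₁=0.716, θ₂=0.125, ω₂=1.069, θ₃=0.073, ω₃=0.042
apply F[5]=-15.000 → step 6: x=-0.042, v=-0.801, θ₁=-0.035, ω₁=0.860, θ₂=0.149, ω₂=1.312, θ₃=0.074, ω₃=0.010
apply F[6]=-15.000 → step 7: x=-0.060, v=-0.956, θ₁=-0.016, ω₁=1.012, θ₂=0.178, ω₂=1.569, θ₃=0.073, ω₃=-0.032
apply F[7]=-15.000 → step 8: x=-0.081, v=-1.114, θ₁=0.005, ω₁=1.174, θ₂=0.212, ω₂=1.837, θ₃=0.072, ω₃=-0.084
apply F[8]=-15.000 → step 9: x=-0.105, v=-1.275, θ₁=0.031, ω₁=1.347, θ₂=0.251, ω₂=2.111, θ₃=0.070, ω₃=-0.143
apply F[9]=-15.000 → step 10: x=-0.132, v=-1.438, θ₁=0.059, ω₁=1.534, θ₂=0.296, ω₂=2.379, θ₃=0.066, ω₃=-0.207
apply F[10]=-15.000 → step 11: x=-0.162, v=-1.604, θ₁=0.092, ω₁=1.736, θ₂=0.346, ω₂=2.628, θ₃=0.062, ω₃=-0.268
apply F[11]=-15.000 → step 12: x=-0.196, v=-1.771, θ₁=0.129, ω₁=1.952, θ₂=0.401, ω₂=2.841, θ₃=0.056, ω₃=-0.320
apply F[12]=-15.000 → step 13: x=-0.233, v=-1.938, θ₁=0.170, ω₁=2.185, θ₂=0.460, ω₂=2.999, θ₃=0.049, ω₃=-0.354
apply F[13]=-15.000 → step 14: x=-0.273, v=-2.103, θ₁=0.216, ω₁=2.432, θ₂=0.521, ω₂=3.087, θ₃=0.042, ω₃=-0.365
apply F[14]=-15.000 → step 15: x=-0.317, v=-2.266, θ₁=0.268, ω₁=2.692, θ₂=0.583, ω₂=3.096, θ₃=0.035, ω₃=-0.347
apply F[15]=-15.000 → step 16: x=-0.364, v=-2.422, θ₁=0.324, ω₁=2.962, θ₂=0.644, ω₂=3.020, θ₃=0.028, ω₃=-0.296
apply F[16]=-15.000 → step 17: x=-0.414, v=-2.572, θ₁=0.386, ω₁=3.240, θ₂=0.703, ω₂=2.858, θ₃=0.023, ω₃=-0.211
apply F[17]=-15.000 → step 18: x=-0.467, v=-2.710, θ₁=0.454, ω₁=3.520, θ₂=0.758, ω₂=2.615, θ₃=0.020, ω₃=-0.091
apply F[18]=-15.000 → step 19: x=-0.522, v=-2.834, θ₁=0.527, ω₁=3.799, θ₂=0.807, ω₂=2.298, θ₃=0.020, ω₃=0.065
apply F[19]=-15.000 → step 20: x=-0.580, v=-2.942, θ₁=0.606, ω₁=4.072, θ₂=0.849, ω₂=1.923, θ₃=0.023, ω₃=0.260
apply F[20]=-15.000 → step 21: x=-0.640, v=-3.029, θ₁=0.690, ω₁=4.334, θ₂=0.884, ω₂=1.505, θ₃=0.030, ω₃=0.494
apply F[21]=-15.000 → step 22: x=-0.701, v=-3.093, θ₁=0.779, ω₁=4.581, θ₂=0.909, ω₂=1.069, θ₃=0.043, ω₃=0.769
apply F[22]=-15.000 → step 23: x=-0.763, v=-3.132, θ₁=0.873, ω₁=4.809, θ₂=0.926, ω₂=0.643, θ₃=0.061, ω₃=1.086
apply F[23]=-15.000 → step 24: x=-0.826, v=-3.144, θ₁=0.971, ω₁=5.016, θ₂=0.935, ω₂=0.257, θ₃=0.086, ω₃=1.443
apply F[24]=-15.000 → step 25: x=-0.889, v=-3.130, θ₁=1.073, ω₁=5.198, θ₂=0.937, ω₂=-0.057, θ₃=0.119, ω₃=1.835
apply F[25]=-15.000 → step 26: x=-0.951, v=-3.092, θ₁=1.179, ω₁=5.355, θ₂=0.934, ω₂=-0.266, θ₃=0.160, ω₃=2.253
apply F[26]=-15.000 → step 27: x=-1.012, v=-3.031, θ₁=1.287, ω₁=5.485, θ₂=0.927, ω₂=-0.341, θ₃=0.209, ω₃=2.685
apply F[27]=+15.000 → step 28: x=-1.070, v=-2.754, θ₁=1.398, ω₁=5.585, θ₂=0.920, ω₂=-0.389, θ₃=0.265, ω₃=2.921
apply F[28]=+15.000 → step 29: x=-1.122, v=-2.463, θ₁=1.511, ω₁=5.702, θ₂=0.913, ω₂=-0.328, θ₃=0.326, ω₃=3.159
apply F[29]=+15.000 → step 30: x=-1.169, v=-2.158, θ₁=1.626, ω₁=5.837, θ₂=0.908, ω₂=-0.129, θ₃=0.392, ω₃=3.392
apply F[30]=+15.000 → step 31: x=-1.209, v=-1.840, θ₁=1.744, ω₁=5.991, θ₂=0.909, ω₂=0.243, θ₃=0.462, ω₃=3.615
apply F[31]=+15.000 → step 32: x=-1.242, v=-1.508, θ₁=1.866, ω₁=6.166, θ₂=0.919, ω₂=0.821, θ₃=0.536, ω₃=3.822
apply F[32]=+15.000 → step 33: x=-1.269, v=-1.162, θ₁=1.991, ω₁=6.363, θ₂=0.943, ω₂=1.635, θ₃=0.615, ω₃=4.012
apply F[33]=+15.000 → step 34: x=-1.289, v=-0.802, θ₁=2.121, ω₁=6.577, θ₂=0.986, ω₂=2.711, θ₃=0.697, ω₃=4.192
apply F[34]=+15.000 → step 35: x=-1.301, v=-0.430, θ₁=2.254, ω₁=6.796, θ₂=1.053, ω₂=4.061, θ₃=0.782, ω₃=4.379
apply F[35]=+15.000 → step 36: x=-1.306, v=-0.051, θ₁=2.392, ω₁=6.991, θ₂=1.150, ω₂=5.674, θ₃=0.872, ω₃=4.599
apply F[36]=+15.000 → step 37: x=-1.303, v=0.328, θ₁=2.533, ω₁=7.116, θ₂=1.282, ω₂=7.490, θ₃=0.967, ω₃=4.902
apply F[37]=+15.000 → step 38: x=-1.293, v=0.691, θ₁=2.676, ω₁=7.111, θ₂=1.450, ω₂=9.366, θ₃=1.069, ω₃=5.370
apply F[38]=+15.000 → step 39: x=-1.276, v=1.023, θ₁=2.817, ω₁=6.922, θ₂=1.655, ω₂=11.062, θ₃=1.183, ω₃=6.110
apply F[39]=+15.000 → step 40: x=-1.252, v=1.307, θ₁=2.951, ω₁=6.527, θ₂=1.890, ω₂=12.270, θ₃=1.316, ω₃=7.227

Answer: x=-1.252, v=1.307, θ₁=2.951, ω₁=6.527, θ₂=1.890, ω₂=12.270, θ₃=1.316, ω₃=7.227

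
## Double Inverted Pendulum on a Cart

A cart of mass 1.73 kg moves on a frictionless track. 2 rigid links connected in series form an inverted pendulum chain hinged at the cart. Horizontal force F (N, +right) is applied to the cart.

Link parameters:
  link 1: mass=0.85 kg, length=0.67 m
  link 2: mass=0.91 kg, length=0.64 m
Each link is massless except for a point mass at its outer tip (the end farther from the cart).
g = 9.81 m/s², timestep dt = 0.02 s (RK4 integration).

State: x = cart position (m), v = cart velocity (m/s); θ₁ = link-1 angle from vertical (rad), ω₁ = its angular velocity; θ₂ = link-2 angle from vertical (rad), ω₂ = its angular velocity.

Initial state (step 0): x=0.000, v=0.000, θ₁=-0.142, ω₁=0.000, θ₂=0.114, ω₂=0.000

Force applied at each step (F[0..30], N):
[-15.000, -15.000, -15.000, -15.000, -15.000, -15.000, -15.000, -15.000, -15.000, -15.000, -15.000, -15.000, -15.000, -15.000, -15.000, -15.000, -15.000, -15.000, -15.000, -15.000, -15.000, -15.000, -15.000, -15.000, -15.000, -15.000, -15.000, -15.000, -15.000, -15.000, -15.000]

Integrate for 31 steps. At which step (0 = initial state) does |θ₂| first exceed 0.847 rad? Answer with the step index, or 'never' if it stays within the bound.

apply F[0]=-15.000 → step 1: x=-0.001, v=-0.145, θ₁=-0.141, ω₁=0.094, θ₂=0.116, ω₂=0.165
apply F[1]=-15.000 → step 2: x=-0.006, v=-0.290, θ₁=-0.138, ω₁=0.189, θ₂=0.121, ω₂=0.329
apply F[2]=-15.000 → step 3: x=-0.013, v=-0.436, θ₁=-0.133, ω₁=0.287, θ₂=0.129, ω₂=0.495
apply F[3]=-15.000 → step 4: x=-0.023, v=-0.583, θ₁=-0.127, ω₁=0.389, θ₂=0.140, ω₂=0.660
apply F[4]=-15.000 → step 5: x=-0.036, v=-0.733, θ₁=-0.118, ω₁=0.497, θ₂=0.155, ω₂=0.826
apply F[5]=-15.000 → step 6: x=-0.053, v=-0.885, θ₁=-0.107, ω₁=0.613, θ₂=0.173, ω₂=0.992
apply F[6]=-15.000 → step 7: x=-0.072, v=-1.040, θ₁=-0.093, ω₁=0.739, θ₂=0.195, ω₂=1.157
apply F[7]=-15.000 → step 8: x=-0.094, v=-1.198, θ₁=-0.077, ω₁=0.876, θ₂=0.220, ω₂=1.320
apply F[8]=-15.000 → step 9: x=-0.120, v=-1.360, θ₁=-0.058, ω₁=1.028, θ₂=0.248, ω₂=1.480
apply F[9]=-15.000 → step 10: x=-0.149, v=-1.526, θ₁=-0.036, ω₁=1.196, θ₂=0.279, ω₂=1.634
apply F[10]=-15.000 → step 11: x=-0.181, v=-1.695, θ₁=-0.010, ω₁=1.383, θ₂=0.313, ω₂=1.781
apply F[11]=-15.000 → step 12: x=-0.216, v=-1.869, θ₁=0.019, ω₁=1.591, θ₂=0.350, ω₂=1.916
apply F[12]=-15.000 → step 13: x=-0.256, v=-2.047, θ₁=0.054, ω₁=1.823, θ₂=0.390, ω₂=2.036
apply F[13]=-15.000 → step 14: x=-0.298, v=-2.227, θ₁=0.093, ω₁=2.081, θ₂=0.431, ω₂=2.136
apply F[14]=-15.000 → step 15: x=-0.345, v=-2.409, θ₁=0.137, ω₁=2.363, θ₂=0.475, ω₂=2.211
apply F[15]=-15.000 → step 16: x=-0.395, v=-2.589, θ₁=0.187, ω₁=2.671, θ₂=0.520, ω₂=2.258
apply F[16]=-15.000 → step 17: x=-0.448, v=-2.765, θ₁=0.244, ω₁=3.000, θ₂=0.565, ω₂=2.271
apply F[17]=-15.000 → step 18: x=-0.505, v=-2.932, θ₁=0.307, ω₁=3.345, θ₂=0.610, ω₂=2.250
apply F[18]=-15.000 → step 19: x=-0.565, v=-3.085, θ₁=0.378, ω₁=3.699, θ₂=0.655, ω₂=2.195
apply F[19]=-15.000 → step 20: x=-0.628, v=-3.218, θ₁=0.455, ω₁=4.049, θ₂=0.698, ω₂=2.114
apply F[20]=-15.000 → step 21: x=-0.694, v=-3.325, θ₁=0.540, ω₁=4.385, θ₂=0.739, ω₂=2.016
apply F[21]=-15.000 → step 22: x=-0.761, v=-3.400, θ₁=0.631, ω₁=4.694, θ₂=0.778, ω₂=1.919
apply F[22]=-15.000 → step 23: x=-0.830, v=-3.442, θ₁=0.727, ω₁=4.969, θ₂=0.816, ω₂=1.841
apply F[23]=-15.000 → step 24: x=-0.899, v=-3.449, θ₁=0.829, ω₁=5.205, θ₂=0.852, ω₂=1.798
apply F[24]=-15.000 → step 25: x=-0.967, v=-3.423, θ₁=0.935, ω₁=5.401, θ₂=0.888, ω₂=1.808
apply F[25]=-15.000 → step 26: x=-1.035, v=-3.367, θ₁=1.045, ω₁=5.562, θ₂=0.925, ω₂=1.881
apply F[26]=-15.000 → step 27: x=-1.102, v=-3.286, θ₁=1.157, ω₁=5.694, θ₂=0.964, ω₂=2.023
apply F[27]=-15.000 → step 28: x=-1.167, v=-3.183, θ₁=1.272, ω₁=5.801, θ₂=1.006, ω₂=2.237
apply F[28]=-15.000 → step 29: x=-1.229, v=-3.060, θ₁=1.389, ω₁=5.890, θ₂=1.054, ω₂=2.525
apply F[29]=-15.000 → step 30: x=-1.289, v=-2.920, θ₁=1.508, ω₁=5.963, θ₂=1.108, ω₂=2.886
apply F[30]=-15.000 → step 31: x=-1.346, v=-2.765, θ₁=1.628, ω₁=6.020, θ₂=1.170, ω₂=3.322
|θ₂| = 0.852 > 0.847 first at step 24.

Answer: 24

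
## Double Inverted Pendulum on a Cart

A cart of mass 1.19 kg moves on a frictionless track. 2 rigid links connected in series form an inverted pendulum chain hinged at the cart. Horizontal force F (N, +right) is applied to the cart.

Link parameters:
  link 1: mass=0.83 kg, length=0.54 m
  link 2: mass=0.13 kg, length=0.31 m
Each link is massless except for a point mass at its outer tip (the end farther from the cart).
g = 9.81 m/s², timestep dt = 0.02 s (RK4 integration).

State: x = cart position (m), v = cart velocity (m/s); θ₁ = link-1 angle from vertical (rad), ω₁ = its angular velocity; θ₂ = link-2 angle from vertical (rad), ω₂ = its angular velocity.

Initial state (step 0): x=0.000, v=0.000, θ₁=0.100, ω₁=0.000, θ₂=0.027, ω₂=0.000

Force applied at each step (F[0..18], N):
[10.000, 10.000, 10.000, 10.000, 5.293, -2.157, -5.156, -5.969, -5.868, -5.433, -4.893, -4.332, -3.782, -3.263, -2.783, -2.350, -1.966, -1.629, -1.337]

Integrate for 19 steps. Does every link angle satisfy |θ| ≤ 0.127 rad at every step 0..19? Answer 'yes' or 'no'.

Answer: yes

Derivation:
apply F[0]=+10.000 → step 1: x=0.002, v=0.151, θ₁=0.098, ω₁=-0.238, θ₂=0.026, ω₂=-0.057
apply F[1]=+10.000 → step 2: x=0.006, v=0.304, θ₁=0.090, ω₁=-0.481, θ₂=0.025, ω₂=-0.110
apply F[2]=+10.000 → step 3: x=0.014, v=0.458, θ₁=0.078, ω₁=-0.731, θ₂=0.022, ω₂=-0.157
apply F[3]=+10.000 → step 4: x=0.024, v=0.614, θ₁=0.061, ω₁=-0.992, θ₂=0.019, ω₂=-0.194
apply F[4]=+5.293 → step 5: x=0.037, v=0.696, θ₁=0.040, ω₁=-1.122, θ₂=0.014, ω₂=-0.218
apply F[5]=-2.157 → step 6: x=0.051, v=0.655, θ₁=0.018, ω₁=-1.035, θ₂=0.010, ω₂=-0.229
apply F[6]=-5.156 → step 7: x=0.063, v=0.567, θ₁=-0.001, ω₁=-0.869, θ₂=0.005, ω₂=-0.230
apply F[7]=-5.969 → step 8: x=0.074, v=0.468, θ₁=-0.016, ω₁=-0.690, θ₂=0.001, ω₂=-0.222
apply F[8]=-5.868 → step 9: x=0.082, v=0.373, θ₁=-0.028, ω₁=-0.523, θ₂=-0.003, ω₂=-0.206
apply F[9]=-5.433 → step 10: x=0.089, v=0.287, θ₁=-0.037, ω₁=-0.377, θ₂=-0.007, ω₂=-0.186
apply F[10]=-4.893 → step 11: x=0.094, v=0.211, θ₁=-0.044, ω₁=-0.254, θ₂=-0.011, ω₂=-0.163
apply F[11]=-4.332 → step 12: x=0.097, v=0.146, θ₁=-0.048, ω₁=-0.151, θ₂=-0.014, ω₂=-0.138
apply F[12]=-3.782 → step 13: x=0.099, v=0.090, θ₁=-0.050, ω₁=-0.068, θ₂=-0.016, ω₂=-0.113
apply F[13]=-3.263 → step 14: x=0.101, v=0.043, θ₁=-0.050, ω₁=-0.001, θ₂=-0.018, ω₂=-0.089
apply F[14]=-2.783 → step 15: x=0.101, v=0.005, θ₁=-0.050, ω₁=0.050, θ₂=-0.020, ω₂=-0.066
apply F[15]=-2.350 → step 16: x=0.101, v=-0.027, θ₁=-0.049, ω₁=0.089, θ₂=-0.021, ω₂=-0.045
apply F[16]=-1.966 → step 17: x=0.100, v=-0.053, θ₁=-0.047, ω₁=0.118, θ₂=-0.022, ω₂=-0.026
apply F[17]=-1.629 → step 18: x=0.099, v=-0.073, θ₁=-0.044, ω₁=0.137, θ₂=-0.022, ω₂=-0.009
apply F[18]=-1.337 → step 19: x=0.097, v=-0.088, θ₁=-0.041, ω₁=0.150, θ₂=-0.022, ω₂=0.006
Max |angle| over trajectory = 0.100 rad; bound = 0.127 → within bound.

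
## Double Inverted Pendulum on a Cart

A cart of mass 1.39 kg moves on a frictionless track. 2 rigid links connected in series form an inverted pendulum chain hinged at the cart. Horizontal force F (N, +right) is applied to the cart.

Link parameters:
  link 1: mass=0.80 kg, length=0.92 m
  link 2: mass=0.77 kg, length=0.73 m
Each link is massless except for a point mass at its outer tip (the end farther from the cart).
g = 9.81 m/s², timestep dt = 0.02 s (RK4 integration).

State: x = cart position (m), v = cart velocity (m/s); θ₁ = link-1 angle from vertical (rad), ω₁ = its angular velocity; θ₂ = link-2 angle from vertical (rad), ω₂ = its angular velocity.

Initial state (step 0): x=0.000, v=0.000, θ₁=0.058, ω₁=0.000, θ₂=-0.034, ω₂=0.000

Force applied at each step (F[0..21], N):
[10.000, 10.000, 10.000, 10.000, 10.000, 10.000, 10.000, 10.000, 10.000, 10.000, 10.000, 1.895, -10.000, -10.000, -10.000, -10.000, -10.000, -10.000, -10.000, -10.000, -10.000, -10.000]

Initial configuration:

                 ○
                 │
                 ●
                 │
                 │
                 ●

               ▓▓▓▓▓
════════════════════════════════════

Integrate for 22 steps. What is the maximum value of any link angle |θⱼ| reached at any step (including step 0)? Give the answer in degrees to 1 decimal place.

apply F[0]=+10.000 → step 1: x=0.001, v=0.131, θ₁=0.057, ω₁=-0.110, θ₂=-0.034, ω₂=-0.050
apply F[1]=+10.000 → step 2: x=0.005, v=0.262, θ₁=0.054, ω₁=-0.222, θ₂=-0.036, ω₂=-0.099
apply F[2]=+10.000 → step 3: x=0.012, v=0.394, θ₁=0.048, ω₁=-0.337, θ₂=-0.038, ω₂=-0.146
apply F[3]=+10.000 → step 4: x=0.021, v=0.528, θ₁=0.040, ω₁=-0.455, θ₂=-0.042, ω₂=-0.191
apply F[4]=+10.000 → step 5: x=0.033, v=0.665, θ₁=0.030, ω₁=-0.580, θ₂=-0.046, ω₂=-0.232
apply F[5]=+10.000 → step 6: x=0.048, v=0.803, θ₁=0.017, ω₁=-0.711, θ₂=-0.051, ω₂=-0.269
apply F[6]=+10.000 → step 7: x=0.065, v=0.945, θ₁=0.001, ω₁=-0.852, θ₂=-0.057, ω₂=-0.300
apply F[7]=+10.000 → step 8: x=0.085, v=1.091, θ₁=-0.017, ω₁=-1.002, θ₂=-0.063, ω₂=-0.325
apply F[8]=+10.000 → step 9: x=0.109, v=1.240, θ₁=-0.039, ω₁=-1.163, θ₂=-0.070, ω₂=-0.342
apply F[9]=+10.000 → step 10: x=0.135, v=1.393, θ₁=-0.064, ω₁=-1.336, θ₂=-0.077, ω₂=-0.352
apply F[10]=+10.000 → step 11: x=0.165, v=1.550, θ₁=-0.092, ω₁=-1.522, θ₂=-0.084, ω₂=-0.353
apply F[11]=+1.895 → step 12: x=0.196, v=1.594, θ₁=-0.124, ω₁=-1.597, θ₂=-0.091, ω₂=-0.345
apply F[12]=-10.000 → step 13: x=0.227, v=1.477, θ₁=-0.155, ω₁=-1.507, θ₂=-0.097, ω₂=-0.325
apply F[13]=-10.000 → step 14: x=0.255, v=1.365, θ₁=-0.184, ω₁=-1.436, θ₂=-0.104, ω₂=-0.293
apply F[14]=-10.000 → step 15: x=0.281, v=1.260, θ₁=-0.212, ω₁=-1.383, θ₂=-0.109, ω₂=-0.250
apply F[15]=-10.000 → step 16: x=0.305, v=1.161, θ₁=-0.239, ω₁=-1.346, θ₂=-0.114, ω₂=-0.196
apply F[16]=-10.000 → step 17: x=0.328, v=1.067, θ₁=-0.266, ω₁=-1.326, θ₂=-0.117, ω₂=-0.130
apply F[17]=-10.000 → step 18: x=0.348, v=0.978, θ₁=-0.293, ω₁=-1.321, θ₂=-0.119, ω₂=-0.054
apply F[18]=-10.000 → step 19: x=0.367, v=0.894, θ₁=-0.319, ω₁=-1.331, θ₂=-0.119, ω₂=0.033
apply F[19]=-10.000 → step 20: x=0.384, v=0.813, θ₁=-0.346, ω₁=-1.355, θ₂=-0.117, ω₂=0.131
apply F[20]=-10.000 → step 21: x=0.399, v=0.735, θ₁=-0.373, ω₁=-1.392, θ₂=-0.114, ω₂=0.239
apply F[21]=-10.000 → step 22: x=0.413, v=0.660, θ₁=-0.402, ω₁=-1.441, θ₂=-0.108, ω₂=0.357
Max |angle| over trajectory = 0.402 rad = 23.0°.

Answer: 23.0°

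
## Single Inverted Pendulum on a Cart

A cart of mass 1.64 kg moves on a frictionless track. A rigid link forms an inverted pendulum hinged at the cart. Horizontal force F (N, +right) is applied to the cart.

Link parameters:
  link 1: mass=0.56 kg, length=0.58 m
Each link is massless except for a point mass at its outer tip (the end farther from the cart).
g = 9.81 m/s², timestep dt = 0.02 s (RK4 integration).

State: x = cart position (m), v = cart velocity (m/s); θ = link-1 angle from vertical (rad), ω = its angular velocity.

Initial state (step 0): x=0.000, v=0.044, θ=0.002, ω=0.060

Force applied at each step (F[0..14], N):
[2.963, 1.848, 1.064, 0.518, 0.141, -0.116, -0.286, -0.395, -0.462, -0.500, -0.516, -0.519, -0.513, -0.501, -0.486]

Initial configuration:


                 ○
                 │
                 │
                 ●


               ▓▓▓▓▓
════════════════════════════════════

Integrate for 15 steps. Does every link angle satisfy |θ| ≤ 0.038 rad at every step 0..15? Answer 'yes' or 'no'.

Answer: yes

Derivation:
apply F[0]=+2.963 → step 1: x=0.001, v=0.080, θ=0.003, ω=-0.001
apply F[1]=+1.848 → step 2: x=0.003, v=0.102, θ=0.002, ω=-0.039
apply F[2]=+1.064 → step 3: x=0.005, v=0.115, θ=0.001, ω=-0.061
apply F[3]=+0.518 → step 4: x=0.008, v=0.121, θ=-0.000, ω=-0.071
apply F[4]=+0.141 → step 5: x=0.010, v=0.123, θ=-0.002, ω=-0.075
apply F[5]=-0.116 → step 6: x=0.013, v=0.122, θ=-0.003, ω=-0.073
apply F[6]=-0.286 → step 7: x=0.015, v=0.119, θ=-0.004, ω=-0.069
apply F[7]=-0.395 → step 8: x=0.017, v=0.114, θ=-0.006, ω=-0.063
apply F[8]=-0.462 → step 9: x=0.019, v=0.109, θ=-0.007, ω=-0.056
apply F[9]=-0.500 → step 10: x=0.022, v=0.103, θ=-0.008, ω=-0.049
apply F[10]=-0.516 → step 11: x=0.024, v=0.098, θ=-0.009, ω=-0.042
apply F[11]=-0.519 → step 12: x=0.026, v=0.092, θ=-0.010, ω=-0.035
apply F[12]=-0.513 → step 13: x=0.027, v=0.086, θ=-0.010, ω=-0.029
apply F[13]=-0.501 → step 14: x=0.029, v=0.081, θ=-0.011, ω=-0.023
apply F[14]=-0.486 → step 15: x=0.031, v=0.076, θ=-0.011, ω=-0.018
Max |angle| over trajectory = 0.011 rad; bound = 0.038 → within bound.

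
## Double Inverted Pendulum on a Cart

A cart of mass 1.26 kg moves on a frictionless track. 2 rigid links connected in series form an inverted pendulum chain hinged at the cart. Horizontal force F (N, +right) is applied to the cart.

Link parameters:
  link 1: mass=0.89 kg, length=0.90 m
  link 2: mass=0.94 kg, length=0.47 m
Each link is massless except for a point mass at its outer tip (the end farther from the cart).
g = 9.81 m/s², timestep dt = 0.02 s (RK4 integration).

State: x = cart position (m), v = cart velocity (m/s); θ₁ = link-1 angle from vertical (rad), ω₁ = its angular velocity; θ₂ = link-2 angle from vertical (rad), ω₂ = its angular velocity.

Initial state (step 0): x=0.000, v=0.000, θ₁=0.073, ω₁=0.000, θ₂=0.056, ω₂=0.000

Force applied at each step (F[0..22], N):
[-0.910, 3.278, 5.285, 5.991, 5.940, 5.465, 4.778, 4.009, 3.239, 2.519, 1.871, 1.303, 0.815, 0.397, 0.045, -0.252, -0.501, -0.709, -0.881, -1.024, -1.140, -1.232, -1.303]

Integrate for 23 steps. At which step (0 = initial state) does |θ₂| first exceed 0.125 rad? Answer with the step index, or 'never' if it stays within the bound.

apply F[0]=-0.910 → step 1: x=-0.000, v=-0.035, θ₁=0.074, ω₁=0.059, θ₂=0.056, ω₂=-0.015
apply F[1]=+3.278 → step 2: x=-0.001, v=-0.004, θ₁=0.075, ω₁=0.045, θ₂=0.055, ω₂=-0.031
apply F[2]=+5.285 → step 3: x=-0.000, v=0.058, θ₁=0.075, ω₁=-0.003, θ₂=0.055, ω₂=-0.048
apply F[3]=+5.991 → step 4: x=0.002, v=0.131, θ₁=0.074, ω₁=-0.063, θ₂=0.053, ω₂=-0.066
apply F[4]=+5.940 → step 5: x=0.005, v=0.204, θ₁=0.073, ω₁=-0.123, θ₂=0.052, ω₂=-0.084
apply F[5]=+5.465 → step 6: x=0.010, v=0.270, θ₁=0.070, ω₁=-0.176, θ₂=0.050, ω₂=-0.102
apply F[6]=+4.778 → step 7: x=0.016, v=0.327, θ₁=0.066, ω₁=-0.219, θ₂=0.048, ω₂=-0.118
apply F[7]=+4.009 → step 8: x=0.023, v=0.372, θ₁=0.061, ω₁=-0.252, θ₂=0.045, ω₂=-0.132
apply F[8]=+3.239 → step 9: x=0.031, v=0.407, θ₁=0.056, ω₁=-0.275, θ₂=0.043, ω₂=-0.145
apply F[9]=+2.519 → step 10: x=0.039, v=0.432, θ₁=0.050, ω₁=-0.288, θ₂=0.040, ω₂=-0.155
apply F[10]=+1.871 → step 11: x=0.048, v=0.448, θ₁=0.044, ω₁=-0.294, θ₂=0.036, ω₂=-0.162
apply F[11]=+1.303 → step 12: x=0.057, v=0.457, θ₁=0.038, ω₁=-0.294, θ₂=0.033, ω₂=-0.168
apply F[12]=+0.815 → step 13: x=0.066, v=0.460, θ₁=0.033, ω₁=-0.288, θ₂=0.030, ω₂=-0.171
apply F[13]=+0.397 → step 14: x=0.075, v=0.458, θ₁=0.027, ω₁=-0.279, θ₂=0.026, ω₂=-0.173
apply F[14]=+0.045 → step 15: x=0.084, v=0.452, θ₁=0.021, ω₁=-0.267, θ₂=0.023, ω₂=-0.172
apply F[15]=-0.252 → step 16: x=0.093, v=0.443, θ₁=0.016, ω₁=-0.253, θ₂=0.019, ω₂=-0.170
apply F[16]=-0.501 → step 17: x=0.102, v=0.431, θ₁=0.011, ω₁=-0.238, θ₂=0.016, ω₂=-0.167
apply F[17]=-0.709 → step 18: x=0.110, v=0.417, θ₁=0.007, ω₁=-0.222, θ₂=0.013, ω₂=-0.162
apply F[18]=-0.881 → step 19: x=0.119, v=0.402, θ₁=0.002, ω₁=-0.206, θ₂=0.010, ω₂=-0.157
apply F[19]=-1.024 → step 20: x=0.126, v=0.385, θ₁=-0.002, ω₁=-0.189, θ₂=0.006, ω₂=-0.150
apply F[20]=-1.140 → step 21: x=0.134, v=0.368, θ₁=-0.005, ω₁=-0.173, θ₂=0.004, ω₂=-0.143
apply F[21]=-1.232 → step 22: x=0.141, v=0.351, θ₁=-0.008, ω₁=-0.157, θ₂=0.001, ω₂=-0.135
apply F[22]=-1.303 → step 23: x=0.148, v=0.333, θ₁=-0.011, ω₁=-0.141, θ₂=-0.002, ω₂=-0.127
max |θ₂| = 0.056 ≤ 0.125 over all 24 states.

Answer: never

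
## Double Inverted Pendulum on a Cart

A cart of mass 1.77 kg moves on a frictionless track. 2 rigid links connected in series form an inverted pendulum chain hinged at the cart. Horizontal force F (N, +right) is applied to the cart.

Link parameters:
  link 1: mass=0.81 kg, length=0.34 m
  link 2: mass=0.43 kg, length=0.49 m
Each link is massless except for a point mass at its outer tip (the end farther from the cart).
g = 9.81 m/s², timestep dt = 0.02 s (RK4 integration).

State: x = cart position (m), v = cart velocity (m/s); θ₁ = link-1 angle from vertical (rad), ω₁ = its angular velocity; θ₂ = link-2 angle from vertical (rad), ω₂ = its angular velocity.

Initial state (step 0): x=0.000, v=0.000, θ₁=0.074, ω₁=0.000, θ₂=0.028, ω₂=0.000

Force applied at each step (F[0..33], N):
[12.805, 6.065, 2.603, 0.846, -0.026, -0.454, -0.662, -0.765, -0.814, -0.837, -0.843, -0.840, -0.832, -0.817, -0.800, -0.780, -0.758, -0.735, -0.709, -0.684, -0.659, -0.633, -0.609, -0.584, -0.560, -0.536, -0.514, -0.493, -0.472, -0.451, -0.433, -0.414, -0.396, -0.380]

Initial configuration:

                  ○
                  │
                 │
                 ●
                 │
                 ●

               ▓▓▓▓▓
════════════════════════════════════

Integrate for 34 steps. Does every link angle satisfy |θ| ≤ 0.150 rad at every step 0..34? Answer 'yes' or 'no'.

Answer: yes

Derivation:
apply F[0]=+12.805 → step 1: x=0.001, v=0.134, θ₁=0.071, ω₁=-0.337, θ₂=0.028, ω₂=-0.029
apply F[1]=+6.065 → step 2: x=0.005, v=0.193, θ₁=0.063, ω₁=-0.460, θ₂=0.027, ω₂=-0.053
apply F[2]=+2.603 → step 3: x=0.009, v=0.215, θ₁=0.053, ω₁=-0.480, θ₂=0.026, ω₂=-0.073
apply F[3]=+0.846 → step 4: x=0.013, v=0.218, θ₁=0.044, ω₁=-0.454, θ₂=0.024, ω₂=-0.087
apply F[4]=-0.026 → step 5: x=0.017, v=0.212, θ₁=0.035, ω₁=-0.409, θ₂=0.022, ω₂=-0.097
apply F[5]=-0.454 → step 6: x=0.021, v=0.203, θ₁=0.028, ω₁=-0.360, θ₂=0.020, ω₂=-0.103
apply F[6]=-0.662 → step 7: x=0.025, v=0.192, θ₁=0.021, ω₁=-0.313, θ₂=0.018, ω₂=-0.107
apply F[7]=-0.765 → step 8: x=0.029, v=0.181, θ₁=0.015, ω₁=-0.270, θ₂=0.016, ω₂=-0.107
apply F[8]=-0.814 → step 9: x=0.033, v=0.170, θ₁=0.010, ω₁=-0.231, θ₂=0.014, ω₂=-0.106
apply F[9]=-0.837 → step 10: x=0.036, v=0.159, θ₁=0.006, ω₁=-0.197, θ₂=0.012, ω₂=-0.103
apply F[10]=-0.843 → step 11: x=0.039, v=0.149, θ₁=0.002, ω₁=-0.167, θ₂=0.010, ω₂=-0.099
apply F[11]=-0.840 → step 12: x=0.042, v=0.140, θ₁=-0.001, ω₁=-0.141, θ₂=0.008, ω₂=-0.094
apply F[12]=-0.832 → step 13: x=0.045, v=0.131, θ₁=-0.003, ω₁=-0.118, θ₂=0.006, ω₂=-0.088
apply F[13]=-0.817 → step 14: x=0.047, v=0.122, θ₁=-0.006, ω₁=-0.098, θ₂=0.004, ω₂=-0.082
apply F[14]=-0.800 → step 15: x=0.050, v=0.114, θ₁=-0.007, ω₁=-0.081, θ₂=0.003, ω₂=-0.076
apply F[15]=-0.780 → step 16: x=0.052, v=0.106, θ₁=-0.009, ω₁=-0.066, θ₂=0.001, ω₂=-0.070
apply F[16]=-0.758 → step 17: x=0.054, v=0.099, θ₁=-0.010, ω₁=-0.053, θ₂=-0.000, ω₂=-0.064
apply F[17]=-0.735 → step 18: x=0.056, v=0.092, θ₁=-0.011, ω₁=-0.042, θ₂=-0.001, ω₂=-0.058
apply F[18]=-0.709 → step 19: x=0.057, v=0.086, θ₁=-0.012, ω₁=-0.033, θ₂=-0.003, ω₂=-0.052
apply F[19]=-0.684 → step 20: x=0.059, v=0.080, θ₁=-0.012, ω₁=-0.024, θ₂=-0.004, ω₂=-0.047
apply F[20]=-0.659 → step 21: x=0.061, v=0.074, θ₁=-0.013, ω₁=-0.017, θ₂=-0.004, ω₂=-0.042
apply F[21]=-0.633 → step 22: x=0.062, v=0.068, θ₁=-0.013, ω₁=-0.011, θ₂=-0.005, ω₂=-0.037
apply F[22]=-0.609 → step 23: x=0.063, v=0.063, θ₁=-0.013, ω₁=-0.006, θ₂=-0.006, ω₂=-0.032
apply F[23]=-0.584 → step 24: x=0.065, v=0.059, θ₁=-0.013, ω₁=-0.002, θ₂=-0.006, ω₂=-0.028
apply F[24]=-0.560 → step 25: x=0.066, v=0.054, θ₁=-0.013, ω₁=0.001, θ₂=-0.007, ω₂=-0.024
apply F[25]=-0.536 → step 26: x=0.067, v=0.050, θ₁=-0.013, ω₁=0.004, θ₂=-0.007, ω₂=-0.020
apply F[26]=-0.514 → step 27: x=0.068, v=0.046, θ₁=-0.013, ω₁=0.007, θ₂=-0.008, ω₂=-0.017
apply F[27]=-0.493 → step 28: x=0.069, v=0.042, θ₁=-0.013, ω₁=0.009, θ₂=-0.008, ω₂=-0.014
apply F[28]=-0.472 → step 29: x=0.069, v=0.038, θ₁=-0.013, ω₁=0.011, θ₂=-0.008, ω₂=-0.011
apply F[29]=-0.451 → step 30: x=0.070, v=0.035, θ₁=-0.013, ω₁=0.012, θ₂=-0.009, ω₂=-0.008
apply F[30]=-0.433 → step 31: x=0.071, v=0.032, θ₁=-0.012, ω₁=0.013, θ₂=-0.009, ω₂=-0.006
apply F[31]=-0.414 → step 32: x=0.071, v=0.029, θ₁=-0.012, ω₁=0.014, θ₂=-0.009, ω₂=-0.004
apply F[32]=-0.396 → step 33: x=0.072, v=0.026, θ₁=-0.012, ω₁=0.014, θ₂=-0.009, ω₂=-0.002
apply F[33]=-0.380 → step 34: x=0.072, v=0.023, θ₁=-0.011, ω₁=0.015, θ₂=-0.009, ω₂=-0.000
Max |angle| over trajectory = 0.074 rad; bound = 0.150 → within bound.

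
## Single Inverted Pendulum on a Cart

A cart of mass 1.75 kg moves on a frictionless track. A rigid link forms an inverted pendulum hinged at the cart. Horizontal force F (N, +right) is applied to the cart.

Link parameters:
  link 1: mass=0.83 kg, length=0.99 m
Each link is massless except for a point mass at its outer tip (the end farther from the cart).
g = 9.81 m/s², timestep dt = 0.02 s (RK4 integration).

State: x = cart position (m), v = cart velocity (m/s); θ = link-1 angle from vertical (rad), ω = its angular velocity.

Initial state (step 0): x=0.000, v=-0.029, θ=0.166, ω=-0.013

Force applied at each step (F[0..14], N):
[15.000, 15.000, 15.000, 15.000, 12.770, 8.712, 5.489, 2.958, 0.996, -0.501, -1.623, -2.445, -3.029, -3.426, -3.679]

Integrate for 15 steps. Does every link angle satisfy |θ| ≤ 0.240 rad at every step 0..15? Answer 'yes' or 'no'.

Answer: yes

Derivation:
apply F[0]=+15.000 → step 1: x=0.001, v=0.125, θ=0.165, ω=-0.134
apply F[1]=+15.000 → step 2: x=0.005, v=0.280, θ=0.161, ω=-0.256
apply F[2]=+15.000 → step 3: x=0.012, v=0.435, θ=0.154, ω=-0.380
apply F[3]=+15.000 → step 4: x=0.022, v=0.592, θ=0.145, ω=-0.506
apply F[4]=+12.770 → step 5: x=0.036, v=0.724, θ=0.134, ω=-0.611
apply F[5]=+8.712 → step 6: x=0.051, v=0.812, θ=0.121, ω=-0.674
apply F[6]=+5.489 → step 7: x=0.068, v=0.864, θ=0.108, ω=-0.704
apply F[7]=+2.958 → step 8: x=0.085, v=0.889, θ=0.094, ω=-0.709
apply F[8]=+0.996 → step 9: x=0.103, v=0.892, θ=0.079, ω=-0.695
apply F[9]=-0.501 → step 10: x=0.121, v=0.880, θ=0.066, ω=-0.669
apply F[10]=-1.623 → step 11: x=0.138, v=0.857, θ=0.053, ω=-0.633
apply F[11]=-2.445 → step 12: x=0.155, v=0.825, θ=0.041, ω=-0.591
apply F[12]=-3.029 → step 13: x=0.171, v=0.787, θ=0.029, ω=-0.546
apply F[13]=-3.426 → step 14: x=0.186, v=0.745, θ=0.019, ω=-0.500
apply F[14]=-3.679 → step 15: x=0.201, v=0.702, θ=0.009, ω=-0.453
Max |angle| over trajectory = 0.166 rad; bound = 0.240 → within bound.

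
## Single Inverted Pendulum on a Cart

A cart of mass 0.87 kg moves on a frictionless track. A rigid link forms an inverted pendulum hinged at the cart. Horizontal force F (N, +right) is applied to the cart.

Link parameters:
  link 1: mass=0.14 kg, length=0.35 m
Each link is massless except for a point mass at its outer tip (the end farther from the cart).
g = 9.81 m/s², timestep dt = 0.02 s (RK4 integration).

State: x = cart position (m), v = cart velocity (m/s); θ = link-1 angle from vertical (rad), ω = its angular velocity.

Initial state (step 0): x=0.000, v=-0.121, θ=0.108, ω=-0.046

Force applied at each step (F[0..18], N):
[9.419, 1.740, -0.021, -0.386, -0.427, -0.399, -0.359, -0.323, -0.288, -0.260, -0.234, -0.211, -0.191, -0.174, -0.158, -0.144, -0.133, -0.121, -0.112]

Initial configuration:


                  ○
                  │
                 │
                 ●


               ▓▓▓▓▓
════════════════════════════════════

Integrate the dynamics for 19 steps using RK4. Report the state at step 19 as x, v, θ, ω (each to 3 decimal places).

Answer: x=0.024, v=0.022, θ=0.003, ω=-0.054

Derivation:
apply F[0]=+9.419 → step 1: x=-0.000, v=0.092, θ=0.102, ω=-0.592
apply F[1]=+1.740 → step 2: x=0.002, v=0.129, θ=0.089, ω=-0.643
apply F[2]=-0.021 → step 3: x=0.004, v=0.126, θ=0.077, ω=-0.588
apply F[3]=-0.386 → step 4: x=0.007, v=0.115, θ=0.066, ω=-0.517
apply F[4]=-0.427 → step 5: x=0.009, v=0.103, θ=0.056, ω=-0.449
apply F[5]=-0.399 → step 6: x=0.011, v=0.092, θ=0.048, ω=-0.389
apply F[6]=-0.359 → step 7: x=0.013, v=0.083, θ=0.041, ω=-0.337
apply F[7]=-0.323 → step 8: x=0.014, v=0.074, θ=0.034, ω=-0.291
apply F[8]=-0.288 → step 9: x=0.016, v=0.066, θ=0.029, ω=-0.252
apply F[9]=-0.260 → step 10: x=0.017, v=0.060, θ=0.024, ω=-0.217
apply F[10]=-0.234 → step 11: x=0.018, v=0.053, θ=0.020, ω=-0.187
apply F[11]=-0.211 → step 12: x=0.019, v=0.048, θ=0.017, ω=-0.162
apply F[12]=-0.191 → step 13: x=0.020, v=0.043, θ=0.014, ω=-0.139
apply F[13]=-0.174 → step 14: x=0.021, v=0.039, θ=0.011, ω=-0.120
apply F[14]=-0.158 → step 15: x=0.022, v=0.035, θ=0.009, ω=-0.103
apply F[15]=-0.144 → step 16: x=0.022, v=0.031, θ=0.007, ω=-0.088
apply F[16]=-0.133 → step 17: x=0.023, v=0.028, θ=0.005, ω=-0.075
apply F[17]=-0.121 → step 18: x=0.023, v=0.025, θ=0.004, ω=-0.064
apply F[18]=-0.112 → step 19: x=0.024, v=0.022, θ=0.003, ω=-0.054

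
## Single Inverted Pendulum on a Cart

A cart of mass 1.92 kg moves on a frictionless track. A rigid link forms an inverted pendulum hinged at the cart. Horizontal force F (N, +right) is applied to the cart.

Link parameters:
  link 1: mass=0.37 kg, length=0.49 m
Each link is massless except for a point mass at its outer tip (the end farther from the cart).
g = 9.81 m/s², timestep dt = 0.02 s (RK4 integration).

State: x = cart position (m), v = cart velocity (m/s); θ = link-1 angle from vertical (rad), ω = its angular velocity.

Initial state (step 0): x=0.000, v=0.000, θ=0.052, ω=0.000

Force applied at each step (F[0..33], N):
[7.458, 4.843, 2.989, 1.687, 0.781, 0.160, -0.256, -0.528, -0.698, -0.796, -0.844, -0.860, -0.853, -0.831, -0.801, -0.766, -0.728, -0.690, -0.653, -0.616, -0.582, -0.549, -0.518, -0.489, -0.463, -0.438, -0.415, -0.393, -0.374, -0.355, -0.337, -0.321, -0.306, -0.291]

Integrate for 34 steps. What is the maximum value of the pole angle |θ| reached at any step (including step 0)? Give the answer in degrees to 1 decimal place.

apply F[0]=+7.458 → step 1: x=0.001, v=0.076, θ=0.051, ω=-0.134
apply F[1]=+4.843 → step 2: x=0.003, v=0.124, θ=0.047, ω=-0.213
apply F[2]=+2.989 → step 3: x=0.006, v=0.154, θ=0.043, ω=-0.255
apply F[3]=+1.687 → step 4: x=0.009, v=0.170, θ=0.037, ω=-0.272
apply F[4]=+0.781 → step 5: x=0.012, v=0.177, θ=0.032, ω=-0.272
apply F[5]=+0.160 → step 6: x=0.016, v=0.177, θ=0.026, ω=-0.261
apply F[6]=-0.256 → step 7: x=0.019, v=0.174, θ=0.021, ω=-0.245
apply F[7]=-0.528 → step 8: x=0.023, v=0.167, θ=0.017, ω=-0.224
apply F[8]=-0.698 → step 9: x=0.026, v=0.160, θ=0.012, ω=-0.202
apply F[9]=-0.796 → step 10: x=0.029, v=0.151, θ=0.009, ω=-0.181
apply F[10]=-0.844 → step 11: x=0.032, v=0.142, θ=0.005, ω=-0.159
apply F[11]=-0.860 → step 12: x=0.035, v=0.133, θ=0.002, ω=-0.139
apply F[12]=-0.853 → step 13: x=0.037, v=0.124, θ=-0.000, ω=-0.121
apply F[13]=-0.831 → step 14: x=0.040, v=0.115, θ=-0.003, ω=-0.104
apply F[14]=-0.801 → step 15: x=0.042, v=0.107, θ=-0.004, ω=-0.088
apply F[15]=-0.766 → step 16: x=0.044, v=0.099, θ=-0.006, ω=-0.075
apply F[16]=-0.728 → step 17: x=0.046, v=0.092, θ=-0.007, ω=-0.062
apply F[17]=-0.690 → step 18: x=0.048, v=0.085, θ=-0.009, ω=-0.051
apply F[18]=-0.653 → step 19: x=0.049, v=0.079, θ=-0.010, ω=-0.042
apply F[19]=-0.616 → step 20: x=0.051, v=0.073, θ=-0.010, ω=-0.034
apply F[20]=-0.582 → step 21: x=0.052, v=0.067, θ=-0.011, ω=-0.026
apply F[21]=-0.549 → step 22: x=0.053, v=0.062, θ=-0.011, ω=-0.020
apply F[22]=-0.518 → step 23: x=0.055, v=0.057, θ=-0.012, ω=-0.014
apply F[23]=-0.489 → step 24: x=0.056, v=0.052, θ=-0.012, ω=-0.010
apply F[24]=-0.463 → step 25: x=0.057, v=0.048, θ=-0.012, ω=-0.006
apply F[25]=-0.438 → step 26: x=0.058, v=0.043, θ=-0.012, ω=-0.002
apply F[26]=-0.415 → step 27: x=0.058, v=0.040, θ=-0.012, ω=0.001
apply F[27]=-0.393 → step 28: x=0.059, v=0.036, θ=-0.012, ω=0.004
apply F[28]=-0.374 → step 29: x=0.060, v=0.033, θ=-0.012, ω=0.006
apply F[29]=-0.355 → step 30: x=0.061, v=0.029, θ=-0.012, ω=0.008
apply F[30]=-0.337 → step 31: x=0.061, v=0.026, θ=-0.012, ω=0.009
apply F[31]=-0.321 → step 32: x=0.062, v=0.023, θ=-0.012, ω=0.010
apply F[32]=-0.306 → step 33: x=0.062, v=0.021, θ=-0.011, ω=0.011
apply F[33]=-0.291 → step 34: x=0.062, v=0.018, θ=-0.011, ω=0.012
Max |angle| over trajectory = 0.052 rad = 3.0°.

Answer: 3.0°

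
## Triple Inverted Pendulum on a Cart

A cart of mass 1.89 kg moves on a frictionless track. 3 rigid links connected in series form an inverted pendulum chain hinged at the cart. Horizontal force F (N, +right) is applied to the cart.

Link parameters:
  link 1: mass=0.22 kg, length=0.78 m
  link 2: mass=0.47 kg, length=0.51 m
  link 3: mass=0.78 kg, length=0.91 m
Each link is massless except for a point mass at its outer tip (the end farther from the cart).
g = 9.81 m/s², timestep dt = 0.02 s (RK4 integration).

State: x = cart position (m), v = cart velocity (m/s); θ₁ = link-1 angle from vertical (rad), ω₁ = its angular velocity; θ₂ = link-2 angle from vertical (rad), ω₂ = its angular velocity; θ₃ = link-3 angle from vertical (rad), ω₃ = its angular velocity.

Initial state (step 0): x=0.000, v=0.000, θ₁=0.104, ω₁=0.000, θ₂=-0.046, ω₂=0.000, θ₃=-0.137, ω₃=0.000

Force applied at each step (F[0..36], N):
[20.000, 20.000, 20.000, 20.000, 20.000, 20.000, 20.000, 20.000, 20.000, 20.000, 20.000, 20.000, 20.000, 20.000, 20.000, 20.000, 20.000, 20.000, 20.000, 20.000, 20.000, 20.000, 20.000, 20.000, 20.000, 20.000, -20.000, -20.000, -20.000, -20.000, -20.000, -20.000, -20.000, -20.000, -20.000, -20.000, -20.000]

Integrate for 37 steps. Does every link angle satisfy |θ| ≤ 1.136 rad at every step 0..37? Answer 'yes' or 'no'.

apply F[0]=+20.000 → step 1: x=0.002, v=0.196, θ₁=0.104, ω₁=-0.020, θ₂=-0.049, ω₂=-0.318, θ₃=-0.137, ω₃=-0.049
apply F[1]=+20.000 → step 2: x=0.008, v=0.393, θ₁=0.103, ω₁=-0.037, θ₂=-0.059, ω₂=-0.648, θ₃=-0.139, ω₃=-0.094
apply F[2]=+20.000 → step 3: x=0.018, v=0.590, θ₁=0.102, ω₁=-0.048, θ₂=-0.075, ω₂=-1.001, θ₃=-0.141, ω₃=-0.132
apply F[3]=+20.000 → step 4: x=0.031, v=0.789, θ₁=0.101, ω₁=-0.053, θ₂=-0.099, ω₂=-1.385, θ₃=-0.144, ω₃=-0.159
apply F[4]=+20.000 → step 5: x=0.049, v=0.988, θ₁=0.100, ω₁=-0.055, θ₂=-0.131, ω₂=-1.799, θ₃=-0.147, ω₃=-0.172
apply F[5]=+20.000 → step 6: x=0.071, v=1.190, θ₁=0.099, ω₁=-0.065, θ₂=-0.171, ω₂=-2.233, θ₃=-0.151, ω₃=-0.172
apply F[6]=+20.000 → step 7: x=0.097, v=1.393, θ₁=0.098, ω₁=-0.094, θ₂=-0.220, ω₂=-2.668, θ₃=-0.154, ω₃=-0.160
apply F[7]=+20.000 → step 8: x=0.127, v=1.598, θ₁=0.095, ω₁=-0.158, θ₂=-0.278, ω₂=-3.080, θ₃=-0.157, ω₃=-0.142
apply F[8]=+20.000 → step 9: x=0.161, v=1.804, θ₁=0.091, ω₁=-0.268, θ₂=-0.343, ω₂=-3.450, θ₃=-0.160, ω₃=-0.122
apply F[9]=+20.000 → step 10: x=0.199, v=2.013, θ₁=0.084, ω₁=-0.430, θ₂=-0.415, ω₂=-3.766, θ₃=-0.162, ω₃=-0.106
apply F[10]=+20.000 → step 11: x=0.241, v=2.222, θ₁=0.073, ω₁=-0.644, θ₂=-0.493, ω₂=-4.025, θ₃=-0.164, ω₃=-0.099
apply F[11]=+20.000 → step 12: x=0.288, v=2.432, θ₁=0.058, ω₁=-0.908, θ₂=-0.576, ω₂=-4.228, θ₃=-0.166, ω₃=-0.102
apply F[12]=+20.000 → step 13: x=0.339, v=2.643, θ₁=0.037, ω₁=-1.220, θ₂=-0.662, ω₂=-4.378, θ₃=-0.168, ω₃=-0.117
apply F[13]=+20.000 → step 14: x=0.394, v=2.854, θ₁=0.009, ω₁=-1.574, θ₂=-0.751, ω₂=-4.472, θ₃=-0.171, ω₃=-0.145
apply F[14]=+20.000 → step 15: x=0.453, v=3.066, θ₁=-0.027, ω₁=-1.968, θ₂=-0.841, ω₂=-4.507, θ₃=-0.174, ω₃=-0.185
apply F[15]=+20.000 → step 16: x=0.516, v=3.278, θ₁=-0.070, ω₁=-2.399, θ₂=-0.931, ω₂=-4.474, θ₃=-0.178, ω₃=-0.236
apply F[16]=+20.000 → step 17: x=0.584, v=3.489, θ₁=-0.123, ω₁=-2.862, θ₂=-1.019, ω₂=-4.360, θ₃=-0.184, ω₃=-0.299
apply F[17]=+20.000 → step 18: x=0.656, v=3.699, θ₁=-0.185, ω₁=-3.353, θ₂=-1.104, ω₂=-4.148, θ₃=-0.190, ω₃=-0.372
apply F[18]=+20.000 → step 19: x=0.732, v=3.906, θ₁=-0.257, ω₁=-3.868, θ₂=-1.184, ω₂=-3.817, θ₃=-0.199, ω₃=-0.455
apply F[19]=+20.000 → step 20: x=0.812, v=4.108, θ₁=-0.340, ω₁=-4.407, θ₂=-1.256, ω₂=-3.340, θ₃=-0.209, ω₃=-0.547
apply F[20]=+20.000 → step 21: x=0.896, v=4.303, θ₁=-0.433, ω₁=-4.972, θ₂=-1.317, ω₂=-2.689, θ₃=-0.221, ω₃=-0.655
apply F[21]=+20.000 → step 22: x=0.984, v=4.486, θ₁=-0.539, ω₁=-5.575, θ₂=-1.362, ω₂=-1.823, θ₃=-0.235, ω₃=-0.788
apply F[22]=+20.000 → step 23: x=1.075, v=4.648, θ₁=-0.657, ω₁=-6.243, θ₂=-1.388, ω₂=-0.685, θ₃=-0.253, ω₃=-0.972
apply F[23]=+20.000 → step 24: x=1.170, v=4.773, θ₁=-0.789, ω₁=-7.023, θ₂=-1.387, ω₂=0.821, θ₃=-0.275, ω₃=-1.262
apply F[24]=+20.000 → step 25: x=1.266, v=4.825, θ₁=-0.939, ω₁=-7.967, θ₂=-1.352, ω₂=2.835, θ₃=-0.305, ω₃=-1.787
apply F[25]=+20.000 → step 26: x=1.362, v=4.717, θ₁=-1.108, ω₁=-8.947, θ₂=-1.270, ω₂=5.296, θ₃=-0.349, ω₃=-2.805
apply F[26]=-20.000 → step 27: x=1.450, v=4.096, θ₁=-1.289, ω₁=-8.923, θ₂=-1.150, ω₂=6.447, θ₃=-0.417, ω₃=-4.000
apply F[27]=-20.000 → step 28: x=1.526, v=3.504, θ₁=-1.459, ω₁=-7.976, θ₂=-1.026, ω₂=5.715, θ₃=-0.507, ω₃=-4.898
apply F[28]=-20.000 → step 29: x=1.591, v=3.066, θ₁=-1.608, ω₁=-7.014, θ₂=-0.925, ω₂=4.345, θ₃=-0.610, ω₃=-5.276
apply F[29]=-20.000 → step 30: x=1.649, v=2.725, θ₁=-1.741, ω₁=-6.363, θ₂=-0.852, ω₂=3.078, θ₃=-0.717, ω₃=-5.399
apply F[30]=-20.000 → step 31: x=1.700, v=2.430, θ₁=-1.864, ω₁=-5.967, θ₂=-0.801, ω₂=1.947, θ₃=-0.825, ω₃=-5.420
apply F[31]=-20.000 → step 32: x=1.746, v=2.158, θ₁=-1.981, ω₁=-5.746, θ₂=-0.773, ω₂=0.875, θ₃=-0.933, ω₃=-5.397
apply F[32]=-20.000 → step 33: x=1.787, v=1.897, θ₁=-2.095, ω₁=-5.644, θ₂=-0.766, ω₂=-0.203, θ₃=-1.041, ω₃=-5.353
apply F[33]=-20.000 → step 34: x=1.822, v=1.641, θ₁=-2.207, ω₁=-5.618, θ₂=-0.782, ω₂=-1.327, θ₃=-1.147, ω₃=-5.300
apply F[34]=-20.000 → step 35: x=1.853, v=1.389, θ₁=-2.320, ω₁=-5.624, θ₂=-0.820, ω₂=-2.522, θ₃=-1.253, ω₃=-5.238
apply F[35]=-20.000 → step 36: x=1.878, v=1.139, θ₁=-2.432, ω₁=-5.614, θ₂=-0.883, ω₂=-3.792, θ₃=-1.357, ω₃=-5.164
apply F[36]=-20.000 → step 37: x=1.898, v=0.892, θ₁=-2.544, ω₁=-5.530, θ₂=-0.972, ω₂=-5.122, θ₃=-1.459, ω₃=-5.074
Max |angle| over trajectory = 2.544 rad; bound = 1.136 → exceeded.

Answer: no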